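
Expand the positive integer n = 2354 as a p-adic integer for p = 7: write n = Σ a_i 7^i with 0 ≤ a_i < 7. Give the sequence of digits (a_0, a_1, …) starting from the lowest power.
(a_0, a_1, …) = (2, 0, 6, 6)

Repeated division by 7 gives the digits low-to-high: 2354 = 2 + 6·7^2 + 6·7^3. Digit sequence: (2, 0, 6, 6).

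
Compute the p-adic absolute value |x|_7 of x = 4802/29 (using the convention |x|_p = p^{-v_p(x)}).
|4802/29|_7 = 1/2401

Step 1 — compute v_7(x) by factoring powers of 7 out of the numerator and denominator: v_7(4802/29) = 4. Step 2 — apply |x|_p = p^{-v_p(x)} = 7^{-4} = 1/2401.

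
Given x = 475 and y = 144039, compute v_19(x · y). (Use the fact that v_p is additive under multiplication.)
v_19(68418525) = 4

v_p(x) = 1 (factor: 475 = 19^1 · 25); v_p(y) = 3 (factor: 144039 = 19^3 · 21). Additivity: v_p(xy) = v_p(x) + v_p(y) = 1 + 3 = 4. (Direct check: xy = 68418525 = 19^4 · (525).)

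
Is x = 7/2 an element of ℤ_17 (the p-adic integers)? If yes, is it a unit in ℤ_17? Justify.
x ∈ ℤ_17^× (unit); v_17(x) = 0

ℤ_17 = {x ∈ ℚ_17 : v_17(x) ≥ 0} and ℤ_17^× = {x ∈ ℤ_17 : v_17(x) = 0}. Here v_17(7/2) = v_17(num) − v_17(den) = 0; compare against these criteria.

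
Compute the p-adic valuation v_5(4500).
v_5(4500) = 3

v_5(n) is the largest exponent k such that 5^k divides n. Factor out: 4500 = 5^3 · 36. (Sign doesn't affect v_p.) So v_5(4500) = 3.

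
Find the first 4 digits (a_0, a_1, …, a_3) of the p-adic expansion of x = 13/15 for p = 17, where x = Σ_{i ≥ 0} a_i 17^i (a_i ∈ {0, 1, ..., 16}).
(a_0, …, a_3) = (2, 9, 4, 2)

v_17(13/15) = 0 (numerator and denominator both coprime to 17), so x ∈ ℤ_17^×. Compute digits iteratively via a_i = x_i mod 17, x_{i+1} = (x_i − a_i)/17, with x_0 = x:
  x_0 = 13/15;  a_0 = 2;  x_1 = (x_0 − 2)/17 = -1/15
  x_1 = -1/15;  a_1 = 9;  x_2 = (x_1 − 9)/17 = -8/15
  x_2 = -8/15;  a_2 = 4;  x_3 = (x_2 − 4)/17 = -4/15
  x_3 = -4/15;  a_3 = 2;  x_4 = (x_3 − 2)/17 = -2/15
Digits: (2, 9, 4, 2).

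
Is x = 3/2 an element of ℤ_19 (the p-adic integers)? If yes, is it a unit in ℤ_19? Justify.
x ∈ ℤ_19^× (unit); v_19(x) = 0

ℤ_19 = {x ∈ ℚ_19 : v_19(x) ≥ 0} and ℤ_19^× = {x ∈ ℤ_19 : v_19(x) = 0}. Here v_19(3/2) = v_19(num) − v_19(den) = 0; compare against these criteria.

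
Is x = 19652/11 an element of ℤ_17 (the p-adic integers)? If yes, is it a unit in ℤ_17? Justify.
x ∈ ℤ_17 but not a unit; v_17(x) = 3 > 0

ℤ_17 = {x ∈ ℚ_17 : v_17(x) ≥ 0} and ℤ_17^× = {x ∈ ℤ_17 : v_17(x) = 0}. Here v_17(19652/11) = v_17(num) − v_17(den) = 3; compare against these criteria.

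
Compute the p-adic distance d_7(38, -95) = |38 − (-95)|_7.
d_7(38, -95) = 1/7

Step 1 — x − y = 38 − (-95) = 133. Step 2 — v_7(133) = 1 (factor: 133 = (7^1 · 19); the sign does not affect v_p). Step 3 — |x − y|_7 = 7^{-1} = 1/7.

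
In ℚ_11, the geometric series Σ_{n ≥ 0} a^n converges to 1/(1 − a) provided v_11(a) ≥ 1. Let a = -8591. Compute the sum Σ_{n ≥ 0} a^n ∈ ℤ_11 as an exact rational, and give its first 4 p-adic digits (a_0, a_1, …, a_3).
Σ a^n = 1/(1 − a) = 1/8592;  first 4 digits = (1, 0, 6, 4)

v_11(a) = 2 ≥ 1, so the series converges in ℤ_11 to 1/(1 − a) = 1/(1 − (-8591)) = 1/8592. Expand this rational in ℤ_11: compute digits iteratively via d_i = x_i mod 11, x_{i+1} = (x_i − d_i)/11. The first 4 digits are (1, 0, 6, 4).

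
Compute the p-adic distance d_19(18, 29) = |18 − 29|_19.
d_19(18, 29) = 1

Step 1 — x − y = 18 − 29 = -11. Step 2 — v_19(-11) = 0 (factor: -11 = −(19^0 · 11); the sign does not affect v_p). Step 3 — |x − y|_19 = 19^{0} = 1.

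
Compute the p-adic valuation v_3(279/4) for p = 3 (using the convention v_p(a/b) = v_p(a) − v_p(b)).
v_3(279/4) = 2

Factor powers of 3 from the numerator and denominator of the reduced fraction: 279 = 3^2 · 31 and 4 = 3^0 · 4. Apply v_p(a/b) = v_p(a) − v_p(b): v_3(279/4) = 2 − 0 = 2.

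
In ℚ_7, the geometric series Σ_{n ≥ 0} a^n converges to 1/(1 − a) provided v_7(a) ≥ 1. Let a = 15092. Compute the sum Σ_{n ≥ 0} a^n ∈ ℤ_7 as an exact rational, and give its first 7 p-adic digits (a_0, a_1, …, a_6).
Σ a^n = 1/(1 − a) = -1/15091;  first 7 digits = (1, 0, 0, 2, 6, 0, 4)

v_7(a) = 3 ≥ 1, so the series converges in ℤ_7 to 1/(1 − a) = 1/(1 − 15092) = -1/15091. Expand this rational in ℤ_7: compute digits iteratively via d_i = x_i mod 7, x_{i+1} = (x_i − d_i)/7. The first 7 digits are (1, 0, 0, 2, 6, 0, 4).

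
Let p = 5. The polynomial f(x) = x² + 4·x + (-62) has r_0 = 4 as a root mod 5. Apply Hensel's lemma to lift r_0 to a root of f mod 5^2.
r_1 = 19 (mod 25)

Hensel: r_{i+1} = r_i − f(r_i)·(f′(r_i))^{-1} mod 5^{i+2}, f′(x) = 2x + 4. Iterate:
  r_0 = 4 (mod 5)
  r_1 = 19 (mod 25)
Final: r = 19 satisfies f(r) ≡ 0 mod 5^2.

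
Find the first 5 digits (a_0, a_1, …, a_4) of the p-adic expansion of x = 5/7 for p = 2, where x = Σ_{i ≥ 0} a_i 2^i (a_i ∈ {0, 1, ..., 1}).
(a_0, …, a_4) = (1, 1, 0, 0, 1)

v_2(5/7) = 0 (numerator and denominator both coprime to 2), so x ∈ ℤ_2^×. Compute digits iteratively via a_i = x_i mod 2, x_{i+1} = (x_i − a_i)/2, with x_0 = x:
  x_0 = 5/7;  a_0 = 1;  x_1 = (x_0 − 1)/2 = -1/7
  x_1 = -1/7;  a_1 = 1;  x_2 = (x_1 − 1)/2 = -4/7
  x_2 = -4/7;  a_2 = 0;  x_3 = (x_2 − 0)/2 = -2/7
  x_3 = -2/7;  a_3 = 0;  x_4 = (x_3 − 0)/2 = -1/7
  x_4 = -1/7;  a_4 = 1;  x_5 = (x_4 − 1)/2 = -4/7
Digits: (1, 1, 0, 0, 1).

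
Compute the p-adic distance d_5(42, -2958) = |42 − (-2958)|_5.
d_5(42, -2958) = 1/125

Step 1 — x − y = 42 − (-2958) = 3000. Step 2 — v_5(3000) = 3 (factor: 3000 = (5^3 · 24); the sign does not affect v_p). Step 3 — |x − y|_5 = 5^{-3} = 1/125.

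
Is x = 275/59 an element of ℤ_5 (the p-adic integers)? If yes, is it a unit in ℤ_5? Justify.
x ∈ ℤ_5 but not a unit; v_5(x) = 2 > 0

ℤ_5 = {x ∈ ℚ_5 : v_5(x) ≥ 0} and ℤ_5^× = {x ∈ ℤ_5 : v_5(x) = 0}. Here v_5(275/59) = v_5(num) − v_5(den) = 2; compare against these criteria.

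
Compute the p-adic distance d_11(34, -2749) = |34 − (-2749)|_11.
d_11(34, -2749) = 1/121

Step 1 — x − y = 34 − (-2749) = 2783. Step 2 — v_11(2783) = 2 (factor: 2783 = (11^2 · 23); the sign does not affect v_p). Step 3 — |x − y|_11 = 11^{-2} = 1/121.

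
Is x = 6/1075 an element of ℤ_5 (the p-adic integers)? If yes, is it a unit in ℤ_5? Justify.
x ∉ ℤ_5 (v_5(x) = -2 < 0)

ℤ_5 = {x ∈ ℚ_5 : v_5(x) ≥ 0} and ℤ_5^× = {x ∈ ℤ_5 : v_5(x) = 0}. Here v_5(6/1075) = v_5(num) − v_5(den) = -2; compare against these criteria.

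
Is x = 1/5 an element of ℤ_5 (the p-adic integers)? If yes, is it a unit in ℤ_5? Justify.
x ∉ ℤ_5 (v_5(x) = -1 < 0)

ℤ_5 = {x ∈ ℚ_5 : v_5(x) ≥ 0} and ℤ_5^× = {x ∈ ℤ_5 : v_5(x) = 0}. Here v_5(1/5) = v_5(num) − v_5(den) = -1; compare against these criteria.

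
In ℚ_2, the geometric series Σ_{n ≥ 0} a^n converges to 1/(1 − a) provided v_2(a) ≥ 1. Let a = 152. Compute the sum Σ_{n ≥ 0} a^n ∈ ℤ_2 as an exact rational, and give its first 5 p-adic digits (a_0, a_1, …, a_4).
Σ a^n = 1/(1 − a) = -1/151;  first 5 digits = (1, 0, 0, 1, 1)

v_2(a) = 3 ≥ 1, so the series converges in ℤ_2 to 1/(1 − a) = 1/(1 − 152) = -1/151. Expand this rational in ℤ_2: compute digits iteratively via d_i = x_i mod 2, x_{i+1} = (x_i − d_i)/2. The first 5 digits are (1, 0, 0, 1, 1).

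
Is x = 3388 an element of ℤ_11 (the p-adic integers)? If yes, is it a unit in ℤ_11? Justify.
x ∈ ℤ_11 but not a unit; v_11(x) = 2 > 0

ℤ_11 = {x ∈ ℚ_11 : v_11(x) ≥ 0} and ℤ_11^× = {x ∈ ℤ_11 : v_11(x) = 0}. Here v_11(3388) = v_11(num) − v_11(den) = 2; compare against these criteria.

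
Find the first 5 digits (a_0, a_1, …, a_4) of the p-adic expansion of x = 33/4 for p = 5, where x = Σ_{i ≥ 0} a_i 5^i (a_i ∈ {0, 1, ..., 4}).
(a_0, …, a_4) = (2, 0, 4, 3, 3)

v_5(33/4) = 0 (numerator and denominator both coprime to 5), so x ∈ ℤ_5^×. Compute digits iteratively via a_i = x_i mod 5, x_{i+1} = (x_i − a_i)/5, with x_0 = x:
  x_0 = 33/4;  a_0 = 2;  x_1 = (x_0 − 2)/5 = 5/4
  x_1 = 5/4;  a_1 = 0;  x_2 = (x_1 − 0)/5 = 1/4
  x_2 = 1/4;  a_2 = 4;  x_3 = (x_2 − 4)/5 = -3/4
  x_3 = -3/4;  a_3 = 3;  x_4 = (x_3 − 3)/5 = -3/4
  x_4 = -3/4;  a_4 = 3;  x_5 = (x_4 − 3)/5 = -3/4
Digits: (2, 0, 4, 3, 3).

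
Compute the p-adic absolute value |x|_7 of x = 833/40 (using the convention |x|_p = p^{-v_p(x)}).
|833/40|_7 = 1/49

Step 1 — compute v_7(x) by factoring powers of 7 out of the numerator and denominator: v_7(833/40) = 2. Step 2 — apply |x|_p = p^{-v_p(x)} = 7^{-2} = 1/49.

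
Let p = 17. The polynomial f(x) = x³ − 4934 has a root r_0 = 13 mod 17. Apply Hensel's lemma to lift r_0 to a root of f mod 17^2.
r_1 = 64 (mod 289)

Hensel: r_{i+1} = r_i − f(r_i)/f′(r_i) mod 17^{i+2}, where f′(x) = 3x². Iterate:
  r_0 = 13 (mod 17)
  r_1 = 64 (mod 289)
Final: r = 64 with f(r) ≡ 0 mod 17^2.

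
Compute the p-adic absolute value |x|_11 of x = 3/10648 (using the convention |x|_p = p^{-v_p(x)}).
|3/10648|_11 = 1331

Step 1 — compute v_11(x) by factoring powers of 11 out of the numerator and denominator: v_11(3/10648) = -3. Step 2 — apply |x|_p = p^{-v_p(x)} = 11^{3} = 1331.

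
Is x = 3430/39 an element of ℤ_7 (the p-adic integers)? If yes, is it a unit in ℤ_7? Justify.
x ∈ ℤ_7 but not a unit; v_7(x) = 3 > 0

ℤ_7 = {x ∈ ℚ_7 : v_7(x) ≥ 0} and ℤ_7^× = {x ∈ ℤ_7 : v_7(x) = 0}. Here v_7(3430/39) = v_7(num) − v_7(den) = 3; compare against these criteria.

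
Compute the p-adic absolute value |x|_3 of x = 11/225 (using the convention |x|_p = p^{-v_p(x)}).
|11/225|_3 = 9

Step 1 — compute v_3(x) by factoring powers of 3 out of the numerator and denominator: v_3(11/225) = -2. Step 2 — apply |x|_p = p^{-v_p(x)} = 3^{2} = 9.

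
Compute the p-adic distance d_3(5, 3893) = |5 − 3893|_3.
d_3(5, 3893) = 1/243

Step 1 — x − y = 5 − 3893 = -3888. Step 2 — v_3(-3888) = 5 (factor: -3888 = −(3^5 · 16); the sign does not affect v_p). Step 3 — |x − y|_3 = 3^{-5} = 1/243.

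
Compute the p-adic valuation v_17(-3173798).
v_17(-3173798) = 4

v_17(n) is the largest exponent k such that 17^k divides n. Factor out: -3173798 = -17^4 · 38. (Sign doesn't affect v_p.) So v_17(-3173798) = 4.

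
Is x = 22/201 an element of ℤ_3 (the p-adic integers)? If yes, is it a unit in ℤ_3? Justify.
x ∉ ℤ_3 (v_3(x) = -1 < 0)

ℤ_3 = {x ∈ ℚ_3 : v_3(x) ≥ 0} and ℤ_3^× = {x ∈ ℤ_3 : v_3(x) = 0}. Here v_3(22/201) = v_3(num) − v_3(den) = -1; compare against these criteria.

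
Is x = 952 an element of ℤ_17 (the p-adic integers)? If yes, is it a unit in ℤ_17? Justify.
x ∈ ℤ_17 but not a unit; v_17(x) = 1 > 0

ℤ_17 = {x ∈ ℚ_17 : v_17(x) ≥ 0} and ℤ_17^× = {x ∈ ℤ_17 : v_17(x) = 0}. Here v_17(952) = v_17(num) − v_17(den) = 1; compare against these criteria.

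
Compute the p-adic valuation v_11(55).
v_11(55) = 1

v_11(n) is the largest exponent k such that 11^k divides n. Factor out: 55 = 11^1 · 5. (Sign doesn't affect v_p.) So v_11(55) = 1.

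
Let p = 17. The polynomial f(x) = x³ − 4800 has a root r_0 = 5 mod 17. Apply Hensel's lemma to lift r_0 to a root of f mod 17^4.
r_3 = 82047 (mod 83521)

Hensel: r_{i+1} = r_i − f(r_i)/f′(r_i) mod 17^{i+2}, where f′(x) = 3x². Iterate:
  r_0 = 5 (mod 17)
  r_1 = 260 (mod 289)
  r_2 = 3439 (mod 4913)
  r_3 = 82047 (mod 83521)
Final: r = 82047 with f(r) ≡ 0 mod 17^4.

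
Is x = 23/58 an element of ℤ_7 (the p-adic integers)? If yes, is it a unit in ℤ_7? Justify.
x ∈ ℤ_7^× (unit); v_7(x) = 0

ℤ_7 = {x ∈ ℚ_7 : v_7(x) ≥ 0} and ℤ_7^× = {x ∈ ℤ_7 : v_7(x) = 0}. Here v_7(23/58) = v_7(num) − v_7(den) = 0; compare against these criteria.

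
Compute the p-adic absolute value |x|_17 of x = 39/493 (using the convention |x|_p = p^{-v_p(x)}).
|39/493|_17 = 17

Step 1 — compute v_17(x) by factoring powers of 17 out of the numerator and denominator: v_17(39/493) = -1. Step 2 — apply |x|_p = p^{-v_p(x)} = 17^{1} = 17.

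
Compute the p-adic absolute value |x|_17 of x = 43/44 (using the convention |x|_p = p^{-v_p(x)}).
|43/44|_17 = 1

Step 1 — compute v_17(x) by factoring powers of 17 out of the numerator and denominator: v_17(43/44) = 0. Step 2 — apply |x|_p = p^{-v_p(x)} = 17^{0} = 1.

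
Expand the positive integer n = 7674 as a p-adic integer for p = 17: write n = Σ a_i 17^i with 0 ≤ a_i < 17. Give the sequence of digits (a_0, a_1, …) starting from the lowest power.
(a_0, a_1, …) = (7, 9, 9, 1)

Repeated division by 17 gives the digits low-to-high: 7674 = 7 + 9·17^1 + 9·17^2 + 1·17^3. Digit sequence: (7, 9, 9, 1).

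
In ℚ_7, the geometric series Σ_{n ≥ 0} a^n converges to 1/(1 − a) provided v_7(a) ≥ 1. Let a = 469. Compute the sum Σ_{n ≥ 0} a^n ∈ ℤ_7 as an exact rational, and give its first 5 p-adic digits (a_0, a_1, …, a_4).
Σ a^n = 1/(1 − a) = -1/468;  first 5 digits = (1, 4, 4, 6, 4)

v_7(a) = 1 ≥ 1, so the series converges in ℤ_7 to 1/(1 − a) = 1/(1 − 469) = -1/468. Expand this rational in ℤ_7: compute digits iteratively via d_i = x_i mod 7, x_{i+1} = (x_i − d_i)/7. The first 5 digits are (1, 4, 4, 6, 4).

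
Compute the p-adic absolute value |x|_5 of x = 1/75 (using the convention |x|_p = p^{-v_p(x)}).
|1/75|_5 = 25

Step 1 — compute v_5(x) by factoring powers of 5 out of the numerator and denominator: v_5(1/75) = -2. Step 2 — apply |x|_p = p^{-v_p(x)} = 5^{2} = 25.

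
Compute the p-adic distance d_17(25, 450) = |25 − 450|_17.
d_17(25, 450) = 1/17

Step 1 — x − y = 25 − 450 = -425. Step 2 — v_17(-425) = 1 (factor: -425 = −(17^1 · 25); the sign does not affect v_p). Step 3 — |x − y|_17 = 17^{-1} = 1/17.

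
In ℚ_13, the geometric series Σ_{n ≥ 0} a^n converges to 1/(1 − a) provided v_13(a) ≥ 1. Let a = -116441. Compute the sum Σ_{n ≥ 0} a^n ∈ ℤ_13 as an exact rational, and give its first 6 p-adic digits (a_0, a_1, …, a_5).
Σ a^n = 1/(1 − a) = 1/116442;  first 6 digits = (1, 0, 0, 12, 8, 12)

v_13(a) = 3 ≥ 1, so the series converges in ℤ_13 to 1/(1 − a) = 1/(1 − (-116441)) = 1/116442. Expand this rational in ℤ_13: compute digits iteratively via d_i = x_i mod 13, x_{i+1} = (x_i − d_i)/13. The first 6 digits are (1, 0, 0, 12, 8, 12).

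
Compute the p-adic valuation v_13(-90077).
v_13(-90077) = 3

v_13(n) is the largest exponent k such that 13^k divides n. Factor out: -90077 = -13^3 · 41. (Sign doesn't affect v_p.) So v_13(-90077) = 3.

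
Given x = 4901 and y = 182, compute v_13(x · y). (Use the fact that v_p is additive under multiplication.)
v_13(891982) = 3

v_p(x) = 2 (factor: 4901 = 13^2 · 29); v_p(y) = 1 (factor: 182 = 13^1 · 14). Additivity: v_p(xy) = v_p(x) + v_p(y) = 2 + 1 = 3. (Direct check: xy = 891982 = 13^3 · (406).)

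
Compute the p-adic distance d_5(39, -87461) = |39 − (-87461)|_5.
d_5(39, -87461) = 1/3125

Step 1 — x − y = 39 − (-87461) = 87500. Step 2 — v_5(87500) = 5 (factor: 87500 = (5^5 · 28); the sign does not affect v_p). Step 3 — |x − y|_5 = 5^{-5} = 1/3125.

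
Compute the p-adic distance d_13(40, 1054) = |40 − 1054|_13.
d_13(40, 1054) = 1/169

Step 1 — x − y = 40 − 1054 = -1014. Step 2 — v_13(-1014) = 2 (factor: -1014 = −(13^2 · 6); the sign does not affect v_p). Step 3 — |x − y|_13 = 13^{-2} = 1/169.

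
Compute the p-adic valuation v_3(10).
v_3(10) = 0

v_3(n) is the largest exponent k such that 3^k divides n. Factor out: 10 = 3^0 · 10. (Sign doesn't affect v_p.) So v_3(10) = 0.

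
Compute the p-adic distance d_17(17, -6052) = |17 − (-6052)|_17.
d_17(17, -6052) = 1/289

Step 1 — x − y = 17 − (-6052) = 6069. Step 2 — v_17(6069) = 2 (factor: 6069 = (17^2 · 21); the sign does not affect v_p). Step 3 — |x − y|_17 = 17^{-2} = 1/289.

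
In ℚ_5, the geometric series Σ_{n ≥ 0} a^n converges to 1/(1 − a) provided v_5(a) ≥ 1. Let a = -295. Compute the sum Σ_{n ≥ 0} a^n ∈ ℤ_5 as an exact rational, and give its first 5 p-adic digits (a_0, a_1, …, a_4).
Σ a^n = 1/(1 − a) = 1/296;  first 5 digits = (1, 1, 4, 4, 3)

v_5(a) = 1 ≥ 1, so the series converges in ℤ_5 to 1/(1 − a) = 1/(1 − (-295)) = 1/296. Expand this rational in ℤ_5: compute digits iteratively via d_i = x_i mod 5, x_{i+1} = (x_i − d_i)/5. The first 5 digits are (1, 1, 4, 4, 3).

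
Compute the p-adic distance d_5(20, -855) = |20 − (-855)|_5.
d_5(20, -855) = 1/125

Step 1 — x − y = 20 − (-855) = 875. Step 2 — v_5(875) = 3 (factor: 875 = (5^3 · 7); the sign does not affect v_p). Step 3 — |x − y|_5 = 5^{-3} = 1/125.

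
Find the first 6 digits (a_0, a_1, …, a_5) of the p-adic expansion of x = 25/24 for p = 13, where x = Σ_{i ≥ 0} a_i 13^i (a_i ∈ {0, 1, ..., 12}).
(a_0, …, a_5) = (7, 12, 5, 12, 5, 12)

v_13(25/24) = 0 (numerator and denominator both coprime to 13), so x ∈ ℤ_13^×. Compute digits iteratively via a_i = x_i mod 13, x_{i+1} = (x_i − a_i)/13, with x_0 = x:
  x_0 = 25/24;  a_0 = 7;  x_1 = (x_0 − 7)/13 = -11/24
  x_1 = -11/24;  a_1 = 12;  x_2 = (x_1 − 12)/13 = -23/24
  x_2 = -23/24;  a_2 = 5;  x_3 = (x_2 − 5)/13 = -11/24
  x_3 = -11/24;  a_3 = 12;  x_4 = (x_3 − 12)/13 = -23/24
  x_4 = -23/24;  a_4 = 5;  x_5 = (x_4 − 5)/13 = -11/24
  x_5 = -11/24;  a_5 = 12;  x_6 = (x_5 − 12)/13 = -23/24
Digits: (7, 12, 5, 12, 5, 12).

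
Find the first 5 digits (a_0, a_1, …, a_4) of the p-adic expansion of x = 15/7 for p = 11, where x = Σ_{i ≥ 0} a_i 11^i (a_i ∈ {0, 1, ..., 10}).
(a_0, …, a_4) = (10, 4, 9, 7, 4)

v_11(15/7) = 0 (numerator and denominator both coprime to 11), so x ∈ ℤ_11^×. Compute digits iteratively via a_i = x_i mod 11, x_{i+1} = (x_i − a_i)/11, with x_0 = x:
  x_0 = 15/7;  a_0 = 10;  x_1 = (x_0 − 10)/11 = -5/7
  x_1 = -5/7;  a_1 = 4;  x_2 = (x_1 − 4)/11 = -3/7
  x_2 = -3/7;  a_2 = 9;  x_3 = (x_2 − 9)/11 = -6/7
  x_3 = -6/7;  a_3 = 7;  x_4 = (x_3 − 7)/11 = -5/7
  x_4 = -5/7;  a_4 = 4;  x_5 = (x_4 − 4)/11 = -3/7
Digits: (10, 4, 9, 7, 4).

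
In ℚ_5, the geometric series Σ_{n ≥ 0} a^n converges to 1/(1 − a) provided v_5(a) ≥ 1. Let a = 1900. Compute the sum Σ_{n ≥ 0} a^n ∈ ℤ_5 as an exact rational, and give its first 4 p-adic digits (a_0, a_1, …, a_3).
Σ a^n = 1/(1 − a) = -1/1899;  first 4 digits = (1, 0, 1, 0)

v_5(a) = 2 ≥ 1, so the series converges in ℤ_5 to 1/(1 − a) = 1/(1 − 1900) = -1/1899. Expand this rational in ℤ_5: compute digits iteratively via d_i = x_i mod 5, x_{i+1} = (x_i − d_i)/5. The first 4 digits are (1, 0, 1, 0).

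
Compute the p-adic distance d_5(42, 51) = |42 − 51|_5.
d_5(42, 51) = 1

Step 1 — x − y = 42 − 51 = -9. Step 2 — v_5(-9) = 0 (factor: -9 = −(5^0 · 9); the sign does not affect v_p). Step 3 — |x − y|_5 = 5^{0} = 1.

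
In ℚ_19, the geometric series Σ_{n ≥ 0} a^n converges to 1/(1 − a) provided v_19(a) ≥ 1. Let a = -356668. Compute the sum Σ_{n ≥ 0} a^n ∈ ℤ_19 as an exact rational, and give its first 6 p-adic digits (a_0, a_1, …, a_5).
Σ a^n = 1/(1 − a) = 1/356669;  first 6 digits = (1, 0, 0, 5, 16, 18)

v_19(a) = 3 ≥ 1, so the series converges in ℤ_19 to 1/(1 − a) = 1/(1 − (-356668)) = 1/356669. Expand this rational in ℤ_19: compute digits iteratively via d_i = x_i mod 19, x_{i+1} = (x_i − d_i)/19. The first 6 digits are (1, 0, 0, 5, 16, 18).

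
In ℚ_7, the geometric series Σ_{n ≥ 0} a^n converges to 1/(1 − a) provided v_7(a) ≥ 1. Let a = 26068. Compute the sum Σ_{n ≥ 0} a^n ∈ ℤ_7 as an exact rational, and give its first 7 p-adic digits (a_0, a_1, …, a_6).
Σ a^n = 1/(1 − a) = -1/26067;  first 7 digits = (1, 0, 0, 6, 3, 1, 1)

v_7(a) = 3 ≥ 1, so the series converges in ℤ_7 to 1/(1 − a) = 1/(1 − 26068) = -1/26067. Expand this rational in ℤ_7: compute digits iteratively via d_i = x_i mod 7, x_{i+1} = (x_i − d_i)/7. The first 7 digits are (1, 0, 0, 6, 3, 1, 1).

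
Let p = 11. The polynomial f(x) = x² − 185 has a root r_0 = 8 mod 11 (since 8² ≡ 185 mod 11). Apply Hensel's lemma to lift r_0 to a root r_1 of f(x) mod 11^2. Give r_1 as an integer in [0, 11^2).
r_1 = 8 (mod 121)

Hensel's recurrence: r_{i+1} = r_i − f(r_i)·(f′(r_i))^{-1} mod 11^{i+2}, with f′(x) = 2x. Iterate:
  r_0 = 8 (mod 11)
  r_1 = 8 (mod 121)
Final: r_1 = 8, and one checks f(r_1) ≡ 0 mod 11^2.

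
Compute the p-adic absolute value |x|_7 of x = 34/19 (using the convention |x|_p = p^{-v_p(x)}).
|34/19|_7 = 1

Step 1 — compute v_7(x) by factoring powers of 7 out of the numerator and denominator: v_7(34/19) = 0. Step 2 — apply |x|_p = p^{-v_p(x)} = 7^{0} = 1.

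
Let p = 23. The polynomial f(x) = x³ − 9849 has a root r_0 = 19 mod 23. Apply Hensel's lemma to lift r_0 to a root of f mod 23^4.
r_3 = 65523 (mod 279841)

Hensel: r_{i+1} = r_i − f(r_i)/f′(r_i) mod 23^{i+2}, where f′(x) = 3x². Iterate:
  r_0 = 19 (mod 23)
  r_1 = 456 (mod 529)
  r_2 = 4688 (mod 12167)
  r_3 = 65523 (mod 279841)
Final: r = 65523 with f(r) ≡ 0 mod 23^4.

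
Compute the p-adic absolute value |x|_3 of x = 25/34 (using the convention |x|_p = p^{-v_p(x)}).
|25/34|_3 = 1

Step 1 — compute v_3(x) by factoring powers of 3 out of the numerator and denominator: v_3(25/34) = 0. Step 2 — apply |x|_p = p^{-v_p(x)} = 3^{0} = 1.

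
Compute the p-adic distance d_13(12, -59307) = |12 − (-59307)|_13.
d_13(12, -59307) = 1/2197

Step 1 — x − y = 12 − (-59307) = 59319. Step 2 — v_13(59319) = 3 (factor: 59319 = (13^3 · 27); the sign does not affect v_p). Step 3 — |x − y|_13 = 13^{-3} = 1/2197.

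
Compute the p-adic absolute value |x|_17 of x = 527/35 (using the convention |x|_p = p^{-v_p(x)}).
|527/35|_17 = 1/17

Step 1 — compute v_17(x) by factoring powers of 17 out of the numerator and denominator: v_17(527/35) = 1. Step 2 — apply |x|_p = p^{-v_p(x)} = 17^{-1} = 1/17.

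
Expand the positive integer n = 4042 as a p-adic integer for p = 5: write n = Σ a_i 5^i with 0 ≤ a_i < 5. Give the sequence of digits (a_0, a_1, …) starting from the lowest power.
(a_0, a_1, …) = (2, 3, 1, 2, 1, 1)

Repeated division by 5 gives the digits low-to-high: 4042 = 2 + 3·5^1 + 1·5^2 + 2·5^3 + 1·5^4 + 1·5^5. Digit sequence: (2, 3, 1, 2, 1, 1).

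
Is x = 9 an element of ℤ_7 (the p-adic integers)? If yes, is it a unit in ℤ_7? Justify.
x ∈ ℤ_7^× (unit); v_7(x) = 0

ℤ_7 = {x ∈ ℚ_7 : v_7(x) ≥ 0} and ℤ_7^× = {x ∈ ℤ_7 : v_7(x) = 0}. Here v_7(9) = v_7(num) − v_7(den) = 0; compare against these criteria.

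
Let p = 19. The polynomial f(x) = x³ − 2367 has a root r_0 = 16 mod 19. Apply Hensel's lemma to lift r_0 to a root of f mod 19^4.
r_3 = 76377 (mod 130321)

Hensel: r_{i+1} = r_i − f(r_i)/f′(r_i) mod 19^{i+2}, where f′(x) = 3x². Iterate:
  r_0 = 16 (mod 19)
  r_1 = 206 (mod 361)
  r_2 = 928 (mod 6859)
  r_3 = 76377 (mod 130321)
Final: r = 76377 with f(r) ≡ 0 mod 19^4.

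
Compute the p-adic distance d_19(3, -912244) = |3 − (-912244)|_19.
d_19(3, -912244) = 1/130321

Step 1 — x − y = 3 − (-912244) = 912247. Step 2 — v_19(912247) = 4 (factor: 912247 = (19^4 · 7); the sign does not affect v_p). Step 3 — |x − y|_19 = 19^{-4} = 1/130321.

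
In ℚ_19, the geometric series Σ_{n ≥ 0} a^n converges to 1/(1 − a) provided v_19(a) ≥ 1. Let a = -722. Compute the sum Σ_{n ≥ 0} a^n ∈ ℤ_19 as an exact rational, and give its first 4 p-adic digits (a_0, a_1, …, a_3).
Σ a^n = 1/(1 − a) = 1/723;  first 4 digits = (1, 0, 17, 18)

v_19(a) = 2 ≥ 1, so the series converges in ℤ_19 to 1/(1 − a) = 1/(1 − (-722)) = 1/723. Expand this rational in ℤ_19: compute digits iteratively via d_i = x_i mod 19, x_{i+1} = (x_i − d_i)/19. The first 4 digits are (1, 0, 17, 18).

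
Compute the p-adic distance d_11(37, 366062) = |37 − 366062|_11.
d_11(37, 366062) = 1/14641

Step 1 — x − y = 37 − 366062 = -366025. Step 2 — v_11(-366025) = 4 (factor: -366025 = −(11^4 · 25); the sign does not affect v_p). Step 3 — |x − y|_11 = 11^{-4} = 1/14641.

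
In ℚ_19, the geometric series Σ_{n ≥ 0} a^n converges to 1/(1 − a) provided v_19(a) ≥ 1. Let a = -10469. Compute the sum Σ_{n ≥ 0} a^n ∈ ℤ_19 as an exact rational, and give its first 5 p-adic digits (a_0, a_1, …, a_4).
Σ a^n = 1/(1 − a) = 1/10470;  first 5 digits = (1, 0, 9, 17, 4)

v_19(a) = 2 ≥ 1, so the series converges in ℤ_19 to 1/(1 − a) = 1/(1 − (-10469)) = 1/10470. Expand this rational in ℤ_19: compute digits iteratively via d_i = x_i mod 19, x_{i+1} = (x_i − d_i)/19. The first 5 digits are (1, 0, 9, 17, 4).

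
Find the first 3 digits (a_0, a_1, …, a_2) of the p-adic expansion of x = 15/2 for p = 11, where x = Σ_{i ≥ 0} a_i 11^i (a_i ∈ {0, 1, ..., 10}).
(a_0, …, a_2) = (2, 6, 5)

v_11(15/2) = 0 (numerator and denominator both coprime to 11), so x ∈ ℤ_11^×. Compute digits iteratively via a_i = x_i mod 11, x_{i+1} = (x_i − a_i)/11, with x_0 = x:
  x_0 = 15/2;  a_0 = 2;  x_1 = (x_0 − 2)/11 = 1/2
  x_1 = 1/2;  a_1 = 6;  x_2 = (x_1 − 6)/11 = -1/2
  x_2 = -1/2;  a_2 = 5;  x_3 = (x_2 − 5)/11 = -1/2
Digits: (2, 6, 5).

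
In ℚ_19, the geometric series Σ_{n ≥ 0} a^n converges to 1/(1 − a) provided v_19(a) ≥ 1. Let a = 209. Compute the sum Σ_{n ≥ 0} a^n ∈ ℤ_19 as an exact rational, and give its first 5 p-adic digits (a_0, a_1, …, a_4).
Σ a^n = 1/(1 − a) = -1/208;  first 5 digits = (1, 11, 7, 7, 5)

v_19(a) = 1 ≥ 1, so the series converges in ℤ_19 to 1/(1 − a) = 1/(1 − 209) = -1/208. Expand this rational in ℤ_19: compute digits iteratively via d_i = x_i mod 19, x_{i+1} = (x_i − d_i)/19. The first 5 digits are (1, 11, 7, 7, 5).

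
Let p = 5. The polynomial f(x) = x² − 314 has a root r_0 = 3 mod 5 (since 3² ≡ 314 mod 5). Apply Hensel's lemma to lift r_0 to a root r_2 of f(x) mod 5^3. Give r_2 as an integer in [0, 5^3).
r_2 = 8 (mod 125)

Hensel's recurrence: r_{i+1} = r_i − f(r_i)·(f′(r_i))^{-1} mod 5^{i+2}, with f′(x) = 2x. Iterate:
  r_0 = 3 (mod 5)
  r_1 = 8 (mod 25)
  r_2 = 8 (mod 125)
Final: r_2 = 8, and one checks f(r_2) ≡ 0 mod 5^3.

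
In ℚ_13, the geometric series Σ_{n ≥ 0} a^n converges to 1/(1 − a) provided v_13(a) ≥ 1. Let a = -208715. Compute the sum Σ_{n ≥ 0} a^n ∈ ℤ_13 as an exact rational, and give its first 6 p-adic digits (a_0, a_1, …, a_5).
Σ a^n = 1/(1 − a) = 1/208716;  first 6 digits = (1, 0, 0, 9, 5, 12)

v_13(a) = 3 ≥ 1, so the series converges in ℤ_13 to 1/(1 − a) = 1/(1 − (-208715)) = 1/208716. Expand this rational in ℤ_13: compute digits iteratively via d_i = x_i mod 13, x_{i+1} = (x_i − d_i)/13. The first 6 digits are (1, 0, 0, 9, 5, 12).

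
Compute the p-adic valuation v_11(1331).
v_11(1331) = 3

v_11(n) is the largest exponent k such that 11^k divides n. Factor out: 1331 = 11^3 · 1. (Sign doesn't affect v_p.) So v_11(1331) = 3.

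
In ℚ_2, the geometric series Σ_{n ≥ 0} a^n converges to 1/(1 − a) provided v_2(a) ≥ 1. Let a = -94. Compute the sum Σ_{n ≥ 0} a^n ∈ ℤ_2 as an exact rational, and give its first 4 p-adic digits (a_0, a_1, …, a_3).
Σ a^n = 1/(1 − a) = 1/95;  first 4 digits = (1, 1, 1, 1)

v_2(a) = 1 ≥ 1, so the series converges in ℤ_2 to 1/(1 − a) = 1/(1 − (-94)) = 1/95. Expand this rational in ℤ_2: compute digits iteratively via d_i = x_i mod 2, x_{i+1} = (x_i − d_i)/2. The first 4 digits are (1, 1, 1, 1).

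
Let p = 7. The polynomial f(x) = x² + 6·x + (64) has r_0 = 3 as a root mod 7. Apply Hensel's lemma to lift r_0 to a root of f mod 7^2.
r_1 = 24 (mod 49)

Hensel: r_{i+1} = r_i − f(r_i)·(f′(r_i))^{-1} mod 7^{i+2}, f′(x) = 2x + 6. Iterate:
  r_0 = 3 (mod 7)
  r_1 = 24 (mod 49)
Final: r = 24 satisfies f(r) ≡ 0 mod 7^2.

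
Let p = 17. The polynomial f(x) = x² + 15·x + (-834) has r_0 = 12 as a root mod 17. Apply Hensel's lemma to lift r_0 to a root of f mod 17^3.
r_2 = 1270 (mod 4913)

Hensel: r_{i+1} = r_i − f(r_i)·(f′(r_i))^{-1} mod 17^{i+2}, f′(x) = 2x + 15. Iterate:
  r_0 = 12 (mod 17)
  r_1 = 114 (mod 289)
  r_2 = 1270 (mod 4913)
Final: r = 1270 satisfies f(r) ≡ 0 mod 17^3.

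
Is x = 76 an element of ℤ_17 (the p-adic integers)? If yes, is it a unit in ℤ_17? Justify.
x ∈ ℤ_17^× (unit); v_17(x) = 0

ℤ_17 = {x ∈ ℚ_17 : v_17(x) ≥ 0} and ℤ_17^× = {x ∈ ℤ_17 : v_17(x) = 0}. Here v_17(76) = v_17(num) − v_17(den) = 0; compare against these criteria.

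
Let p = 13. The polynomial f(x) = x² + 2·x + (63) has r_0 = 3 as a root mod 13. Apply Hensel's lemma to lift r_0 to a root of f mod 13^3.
r_2 = 1303 (mod 2197)

Hensel: r_{i+1} = r_i − f(r_i)·(f′(r_i))^{-1} mod 13^{i+2}, f′(x) = 2x + 2. Iterate:
  r_0 = 3 (mod 13)
  r_1 = 120 (mod 169)
  r_2 = 1303 (mod 2197)
Final: r = 1303 satisfies f(r) ≡ 0 mod 13^3.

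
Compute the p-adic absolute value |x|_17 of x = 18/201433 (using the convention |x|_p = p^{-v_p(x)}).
|18/201433|_17 = 4913

Step 1 — compute v_17(x) by factoring powers of 17 out of the numerator and denominator: v_17(18/201433) = -3. Step 2 — apply |x|_p = p^{-v_p(x)} = 17^{3} = 4913.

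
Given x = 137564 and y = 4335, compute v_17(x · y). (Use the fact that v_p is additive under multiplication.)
v_17(596339940) = 5

v_p(x) = 3 (factor: 137564 = 17^3 · 28); v_p(y) = 2 (factor: 4335 = 17^2 · 15). Additivity: v_p(xy) = v_p(x) + v_p(y) = 3 + 2 = 5. (Direct check: xy = 596339940 = 17^5 · (420).)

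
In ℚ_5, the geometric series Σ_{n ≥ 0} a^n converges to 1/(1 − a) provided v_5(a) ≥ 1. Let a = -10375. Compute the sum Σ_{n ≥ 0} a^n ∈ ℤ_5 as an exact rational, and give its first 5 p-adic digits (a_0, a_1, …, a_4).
Σ a^n = 1/(1 − a) = 1/10376;  first 5 digits = (1, 0, 0, 2, 3)

v_5(a) = 3 ≥ 1, so the series converges in ℤ_5 to 1/(1 − a) = 1/(1 − (-10375)) = 1/10376. Expand this rational in ℤ_5: compute digits iteratively via d_i = x_i mod 5, x_{i+1} = (x_i − d_i)/5. The first 5 digits are (1, 0, 0, 2, 3).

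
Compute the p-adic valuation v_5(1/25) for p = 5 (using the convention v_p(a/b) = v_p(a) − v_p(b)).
v_5(1/25) = -2

Factor powers of 5 from the numerator and denominator of the reduced fraction: 1 = 5^0 · 1 and 25 = 5^2 · 1. Apply v_p(a/b) = v_p(a) − v_p(b): v_5(1/25) = 0 − 2 = -2.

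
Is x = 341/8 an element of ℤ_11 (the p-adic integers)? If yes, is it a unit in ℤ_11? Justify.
x ∈ ℤ_11 but not a unit; v_11(x) = 1 > 0

ℤ_11 = {x ∈ ℚ_11 : v_11(x) ≥ 0} and ℤ_11^× = {x ∈ ℤ_11 : v_11(x) = 0}. Here v_11(341/8) = v_11(num) − v_11(den) = 1; compare against these criteria.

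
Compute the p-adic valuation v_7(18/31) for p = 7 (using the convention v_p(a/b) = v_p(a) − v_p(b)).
v_7(18/31) = 0

Factor powers of 7 from the numerator and denominator of the reduced fraction: 18 = 7^0 · 18 and 31 = 7^0 · 31. Apply v_p(a/b) = v_p(a) − v_p(b): v_7(18/31) = 0 − 0 = 0.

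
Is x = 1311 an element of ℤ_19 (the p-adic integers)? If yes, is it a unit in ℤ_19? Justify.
x ∈ ℤ_19 but not a unit; v_19(x) = 1 > 0

ℤ_19 = {x ∈ ℚ_19 : v_19(x) ≥ 0} and ℤ_19^× = {x ∈ ℤ_19 : v_19(x) = 0}. Here v_19(1311) = v_19(num) − v_19(den) = 1; compare against these criteria.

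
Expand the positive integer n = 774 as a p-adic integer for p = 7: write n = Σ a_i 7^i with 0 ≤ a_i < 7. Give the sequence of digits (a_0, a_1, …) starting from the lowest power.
(a_0, a_1, …) = (4, 5, 1, 2)

Repeated division by 7 gives the digits low-to-high: 774 = 4 + 5·7^1 + 1·7^2 + 2·7^3. Digit sequence: (4, 5, 1, 2).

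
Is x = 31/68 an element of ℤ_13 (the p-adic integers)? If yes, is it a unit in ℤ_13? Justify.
x ∈ ℤ_13^× (unit); v_13(x) = 0

ℤ_13 = {x ∈ ℚ_13 : v_13(x) ≥ 0} and ℤ_13^× = {x ∈ ℤ_13 : v_13(x) = 0}. Here v_13(31/68) = v_13(num) − v_13(den) = 0; compare against these criteria.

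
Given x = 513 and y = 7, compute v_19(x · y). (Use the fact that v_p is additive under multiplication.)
v_19(3591) = 1

v_p(x) = 1 (factor: 513 = 19^1 · 27); v_p(y) = 0 (factor: 7 = 19^0 · 7). Additivity: v_p(xy) = v_p(x) + v_p(y) = 1 + 0 = 1. (Direct check: xy = 3591 = 19^1 · (189).)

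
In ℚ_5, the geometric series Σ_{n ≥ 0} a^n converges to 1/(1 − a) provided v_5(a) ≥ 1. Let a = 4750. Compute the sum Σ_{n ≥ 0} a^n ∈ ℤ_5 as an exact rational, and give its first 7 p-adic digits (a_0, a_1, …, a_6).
Σ a^n = 1/(1 − a) = -1/4749;  first 7 digits = (1, 0, 0, 3, 2, 1, 4)

v_5(a) = 3 ≥ 1, so the series converges in ℤ_5 to 1/(1 − a) = 1/(1 − 4750) = -1/4749. Expand this rational in ℤ_5: compute digits iteratively via d_i = x_i mod 5, x_{i+1} = (x_i − d_i)/5. The first 7 digits are (1, 0, 0, 3, 2, 1, 4).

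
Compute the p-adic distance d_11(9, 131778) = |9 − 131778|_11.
d_11(9, 131778) = 1/14641

Step 1 — x − y = 9 − 131778 = -131769. Step 2 — v_11(-131769) = 4 (factor: -131769 = −(11^4 · 9); the sign does not affect v_p). Step 3 — |x − y|_11 = 11^{-4} = 1/14641.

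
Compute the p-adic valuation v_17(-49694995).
v_17(-49694995) = 5

v_17(n) is the largest exponent k such that 17^k divides n. Factor out: -49694995 = -17^5 · 35. (Sign doesn't affect v_p.) So v_17(-49694995) = 5.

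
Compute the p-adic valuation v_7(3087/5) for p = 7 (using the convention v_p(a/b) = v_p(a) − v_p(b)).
v_7(3087/5) = 3

Factor powers of 7 from the numerator and denominator of the reduced fraction: 3087 = 7^3 · 9 and 5 = 7^0 · 5. Apply v_p(a/b) = v_p(a) − v_p(b): v_7(3087/5) = 3 − 0 = 3.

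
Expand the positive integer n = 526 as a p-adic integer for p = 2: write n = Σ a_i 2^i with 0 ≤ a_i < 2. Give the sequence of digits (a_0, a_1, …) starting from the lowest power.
(a_0, a_1, …) = (0, 1, 1, 1, 0, 0, 0, 0, 0, 1)

Repeated division by 2 gives the digits low-to-high: 526 = 1·2^1 + 1·2^2 + 1·2^3 + 1·2^9. Digit sequence: (0, 1, 1, 1, 0, 0, 0, 0, 0, 1).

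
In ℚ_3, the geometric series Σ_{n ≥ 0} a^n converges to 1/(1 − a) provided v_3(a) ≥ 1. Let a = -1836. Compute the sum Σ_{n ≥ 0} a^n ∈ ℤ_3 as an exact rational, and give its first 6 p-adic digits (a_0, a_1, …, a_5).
Σ a^n = 1/(1 − a) = 1/1837;  first 6 digits = (1, 0, 0, 1, 1, 1)

v_3(a) = 3 ≥ 1, so the series converges in ℤ_3 to 1/(1 − a) = 1/(1 − (-1836)) = 1/1837. Expand this rational in ℤ_3: compute digits iteratively via d_i = x_i mod 3, x_{i+1} = (x_i − d_i)/3. The first 6 digits are (1, 0, 0, 1, 1, 1).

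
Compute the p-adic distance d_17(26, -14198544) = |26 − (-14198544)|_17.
d_17(26, -14198544) = 1/1419857

Step 1 — x − y = 26 − (-14198544) = 14198570. Step 2 — v_17(14198570) = 5 (factor: 14198570 = (17^5 · 10); the sign does not affect v_p). Step 3 — |x − y|_17 = 17^{-5} = 1/1419857.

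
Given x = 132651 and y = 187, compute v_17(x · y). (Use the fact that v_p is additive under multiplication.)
v_17(24805737) = 4

v_p(x) = 3 (factor: 132651 = 17^3 · 27); v_p(y) = 1 (factor: 187 = 17^1 · 11). Additivity: v_p(xy) = v_p(x) + v_p(y) = 3 + 1 = 4. (Direct check: xy = 24805737 = 17^4 · (297).)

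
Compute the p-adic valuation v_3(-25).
v_3(-25) = 0

v_3(n) is the largest exponent k such that 3^k divides n. Factor out: -25 = -3^0 · 25. (Sign doesn't affect v_p.) So v_3(-25) = 0.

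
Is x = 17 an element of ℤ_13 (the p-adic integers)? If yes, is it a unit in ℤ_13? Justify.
x ∈ ℤ_13^× (unit); v_13(x) = 0

ℤ_13 = {x ∈ ℚ_13 : v_13(x) ≥ 0} and ℤ_13^× = {x ∈ ℤ_13 : v_13(x) = 0}. Here v_13(17) = v_13(num) − v_13(den) = 0; compare against these criteria.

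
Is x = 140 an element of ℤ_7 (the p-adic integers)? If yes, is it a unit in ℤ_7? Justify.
x ∈ ℤ_7 but not a unit; v_7(x) = 1 > 0

ℤ_7 = {x ∈ ℚ_7 : v_7(x) ≥ 0} and ℤ_7^× = {x ∈ ℤ_7 : v_7(x) = 0}. Here v_7(140) = v_7(num) − v_7(den) = 1; compare against these criteria.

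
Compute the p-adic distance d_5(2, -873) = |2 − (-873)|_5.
d_5(2, -873) = 1/125

Step 1 — x − y = 2 − (-873) = 875. Step 2 — v_5(875) = 3 (factor: 875 = (5^3 · 7); the sign does not affect v_p). Step 3 — |x − y|_5 = 5^{-3} = 1/125.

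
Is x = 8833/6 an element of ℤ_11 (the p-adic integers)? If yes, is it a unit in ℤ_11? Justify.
x ∈ ℤ_11 but not a unit; v_11(x) = 2 > 0

ℤ_11 = {x ∈ ℚ_11 : v_11(x) ≥ 0} and ℤ_11^× = {x ∈ ℤ_11 : v_11(x) = 0}. Here v_11(8833/6) = v_11(num) − v_11(den) = 2; compare against these criteria.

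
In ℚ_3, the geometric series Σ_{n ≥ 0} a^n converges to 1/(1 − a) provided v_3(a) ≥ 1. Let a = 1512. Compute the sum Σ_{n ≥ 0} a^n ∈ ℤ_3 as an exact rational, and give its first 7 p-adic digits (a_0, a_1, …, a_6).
Σ a^n = 1/(1 − a) = -1/1511;  first 7 digits = (1, 0, 0, 2, 0, 0, 0)

v_3(a) = 3 ≥ 1, so the series converges in ℤ_3 to 1/(1 − a) = 1/(1 − 1512) = -1/1511. Expand this rational in ℤ_3: compute digits iteratively via d_i = x_i mod 3, x_{i+1} = (x_i − d_i)/3. The first 7 digits are (1, 0, 0, 2, 0, 0, 0).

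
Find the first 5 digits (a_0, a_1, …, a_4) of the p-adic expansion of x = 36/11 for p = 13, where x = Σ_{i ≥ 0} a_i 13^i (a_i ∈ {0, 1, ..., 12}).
(a_0, …, a_4) = (8, 2, 1, 7, 3)

v_13(36/11) = 0 (numerator and denominator both coprime to 13), so x ∈ ℤ_13^×. Compute digits iteratively via a_i = x_i mod 13, x_{i+1} = (x_i − a_i)/13, with x_0 = x:
  x_0 = 36/11;  a_0 = 8;  x_1 = (x_0 − 8)/13 = -4/11
  x_1 = -4/11;  a_1 = 2;  x_2 = (x_1 − 2)/13 = -2/11
  x_2 = -2/11;  a_2 = 1;  x_3 = (x_2 − 1)/13 = -1/11
  x_3 = -1/11;  a_3 = 7;  x_4 = (x_3 − 7)/13 = -6/11
  x_4 = -6/11;  a_4 = 3;  x_5 = (x_4 − 3)/13 = -3/11
Digits: (8, 2, 1, 7, 3).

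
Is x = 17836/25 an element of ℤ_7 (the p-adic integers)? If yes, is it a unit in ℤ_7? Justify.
x ∈ ℤ_7 but not a unit; v_7(x) = 3 > 0

ℤ_7 = {x ∈ ℚ_7 : v_7(x) ≥ 0} and ℤ_7^× = {x ∈ ℤ_7 : v_7(x) = 0}. Here v_7(17836/25) = v_7(num) − v_7(den) = 3; compare against these criteria.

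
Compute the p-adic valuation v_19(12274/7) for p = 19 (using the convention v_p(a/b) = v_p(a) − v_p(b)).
v_19(12274/7) = 2

Factor powers of 19 from the numerator and denominator of the reduced fraction: 12274 = 19^2 · 34 and 7 = 19^0 · 7. Apply v_p(a/b) = v_p(a) − v_p(b): v_19(12274/7) = 2 − 0 = 2.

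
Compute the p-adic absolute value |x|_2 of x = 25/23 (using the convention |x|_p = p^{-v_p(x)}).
|25/23|_2 = 1

Step 1 — compute v_2(x) by factoring powers of 2 out of the numerator and denominator: v_2(25/23) = 0. Step 2 — apply |x|_p = p^{-v_p(x)} = 2^{0} = 1.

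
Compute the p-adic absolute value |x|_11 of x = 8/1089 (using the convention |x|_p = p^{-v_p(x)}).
|8/1089|_11 = 121

Step 1 — compute v_11(x) by factoring powers of 11 out of the numerator and denominator: v_11(8/1089) = -2. Step 2 — apply |x|_p = p^{-v_p(x)} = 11^{2} = 121.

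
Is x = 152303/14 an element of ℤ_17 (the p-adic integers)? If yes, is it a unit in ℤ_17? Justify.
x ∈ ℤ_17 but not a unit; v_17(x) = 3 > 0

ℤ_17 = {x ∈ ℚ_17 : v_17(x) ≥ 0} and ℤ_17^× = {x ∈ ℤ_17 : v_17(x) = 0}. Here v_17(152303/14) = v_17(num) − v_17(den) = 3; compare against these criteria.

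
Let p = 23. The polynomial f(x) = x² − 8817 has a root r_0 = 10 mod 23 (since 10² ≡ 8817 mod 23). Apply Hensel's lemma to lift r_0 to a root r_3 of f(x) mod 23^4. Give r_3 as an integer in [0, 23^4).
r_3 = 37132 (mod 279841)

Hensel's recurrence: r_{i+1} = r_i − f(r_i)·(f′(r_i))^{-1} mod 23^{i+2}, with f′(x) = 2x. Iterate:
  r_0 = 10 (mod 23)
  r_1 = 102 (mod 529)
  r_2 = 631 (mod 12167)
  r_3 = 37132 (mod 279841)
Final: r_3 = 37132, and one checks f(r_3) ≡ 0 mod 23^4.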